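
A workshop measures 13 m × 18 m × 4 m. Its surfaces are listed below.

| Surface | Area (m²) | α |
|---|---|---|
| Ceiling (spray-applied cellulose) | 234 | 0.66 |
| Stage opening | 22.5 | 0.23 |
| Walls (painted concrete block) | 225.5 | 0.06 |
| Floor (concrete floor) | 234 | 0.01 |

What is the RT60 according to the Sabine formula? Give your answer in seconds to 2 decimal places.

0.86 seconds

Summing Sᵢαᵢ: 154.440 + 5.175 + 13.530 + 2.340 → A = 175.485 sabins.
V = 13·18·4 = 936 m³.
T = 0.161 V/A = 0.161·936/175.485 = 0.86 s.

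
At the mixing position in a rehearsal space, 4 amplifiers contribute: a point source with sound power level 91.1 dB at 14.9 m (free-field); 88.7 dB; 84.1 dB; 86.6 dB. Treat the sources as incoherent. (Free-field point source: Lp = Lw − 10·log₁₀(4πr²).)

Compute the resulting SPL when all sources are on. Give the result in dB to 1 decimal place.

91.6 dB

Source at 14.9 m: Lp = 91.1 − 10·log₁₀(4π·14.9²) = 91.1 − 10·log₁₀(2789.860) = 56.6 dB.
Converting to relative power and adding: 10^(56.6/10) + 10^(88.7/10) + 10^(84.1/10) + 10^(86.6/10) = 1.456e+09.
L_total = 10·log₁₀(1.456e+09) = 91.6 dB.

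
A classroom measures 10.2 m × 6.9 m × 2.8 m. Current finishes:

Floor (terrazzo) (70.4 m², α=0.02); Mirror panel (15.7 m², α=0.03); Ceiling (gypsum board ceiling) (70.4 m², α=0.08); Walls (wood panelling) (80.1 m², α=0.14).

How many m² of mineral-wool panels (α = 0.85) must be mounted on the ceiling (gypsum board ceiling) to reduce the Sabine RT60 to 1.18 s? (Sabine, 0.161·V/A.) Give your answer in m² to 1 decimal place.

10.6

Total absorption A₁ = 70.4×0.02 + 15.7×0.03 + 70.4×0.08 + 80.1×0.14
  = 1.408 + 0.471 + 5.632 + 11.214 = 18.725 m² sabins.
V = 197.064 m³. Target absorption A₂ = 0.161 × 197.064 / 1.18 = 26.888 sabins.
ΔA needed = 26.888 − 18.725 = 8.163 sabins.
Net gain per m²: Δα = 0.85 − 0.08 = 0.77.
Area = ΔA/Δα = 8.163/0.77 = 10.6 m².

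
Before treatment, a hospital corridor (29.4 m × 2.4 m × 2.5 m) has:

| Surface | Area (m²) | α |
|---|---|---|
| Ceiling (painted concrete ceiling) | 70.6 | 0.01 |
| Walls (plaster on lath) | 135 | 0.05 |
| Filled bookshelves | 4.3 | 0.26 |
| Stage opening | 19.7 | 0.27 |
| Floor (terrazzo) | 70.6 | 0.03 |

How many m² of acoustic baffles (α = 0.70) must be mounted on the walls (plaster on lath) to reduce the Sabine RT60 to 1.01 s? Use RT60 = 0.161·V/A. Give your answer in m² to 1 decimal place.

Summing Sᵢαᵢ: 0.706 + 6.750 + 1.118 + 5.319 + 2.118 → A₁ = 16.011 sabins.
Required A₂ = 0.161·176.4/1.01 = 28.119 sabins.
ΔA needed = 28.119 − 16.011 = 12.108 sabins.
Net gain per m²: Δα = 0.70 − 0.05 = 0.65.
Panel area = 12.108 / 0.65 = 18.6 m².

18.6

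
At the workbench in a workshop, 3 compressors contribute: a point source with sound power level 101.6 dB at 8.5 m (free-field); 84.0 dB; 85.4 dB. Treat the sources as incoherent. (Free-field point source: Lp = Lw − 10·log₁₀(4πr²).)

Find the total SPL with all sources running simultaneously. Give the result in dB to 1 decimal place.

Source at 8.5 m: Lp = 101.6 − 10·log₁₀(4π·8.5²) = 101.6 − 10·log₁₀(907.920) = 72.0 dB.
Sum in the linear (power) domain: Σ 10^(Lᵢ/10) = 10^(72.0/10) + 10^(84.0/10) + 10^(85.4/10) = 6.138e+08.
Back to dB: 10·log₁₀ Σ = 87.9 dB.

87.9 dB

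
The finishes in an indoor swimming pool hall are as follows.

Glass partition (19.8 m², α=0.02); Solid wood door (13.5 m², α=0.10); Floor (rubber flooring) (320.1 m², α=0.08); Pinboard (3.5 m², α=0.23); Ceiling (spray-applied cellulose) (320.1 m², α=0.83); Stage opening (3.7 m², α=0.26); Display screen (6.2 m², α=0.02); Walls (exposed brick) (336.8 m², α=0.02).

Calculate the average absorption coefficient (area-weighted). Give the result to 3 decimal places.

S = Σ Sᵢ = 19.8 + 13.5 + 320.1 + 3.5 + 320.1 + 3.7 + 6.2 + 336.8 = 1023.7 m².
A = 19.8·0.02 + 13.5·0.10 + 320.1·0.08 + 3.5·0.23 + 320.1·0.83 + 3.7·0.26 + 6.2·0.02 + 336.8·0.02 = 301.664 sabins.
ᾱ = 301.664 / 1023.7 = 0.295.

0.295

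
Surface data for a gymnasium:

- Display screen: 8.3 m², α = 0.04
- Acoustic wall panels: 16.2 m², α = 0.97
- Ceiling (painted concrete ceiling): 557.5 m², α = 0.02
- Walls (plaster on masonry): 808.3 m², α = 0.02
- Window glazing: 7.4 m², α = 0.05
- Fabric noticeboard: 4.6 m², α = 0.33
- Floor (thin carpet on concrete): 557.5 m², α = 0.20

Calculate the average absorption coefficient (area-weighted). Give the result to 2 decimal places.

S = Σ Sᵢ = 8.3 + 16.2 + 557.5 + 808.3 + 7.4 + 4.6 + 557.5 = 1959.8 m².
Weighted sum Σ Sα = 156.750.
ᾱ = 156.750 / 1959.8 = 0.08.

0.08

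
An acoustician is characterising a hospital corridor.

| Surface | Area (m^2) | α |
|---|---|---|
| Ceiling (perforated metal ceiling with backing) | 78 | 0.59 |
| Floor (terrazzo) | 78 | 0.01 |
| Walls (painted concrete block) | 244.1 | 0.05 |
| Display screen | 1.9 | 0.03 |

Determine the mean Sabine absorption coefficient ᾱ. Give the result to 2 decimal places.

Total surface area S = 402.0 m^2.
A = 78×0.59 + 78×0.01 + 244.1×0.05 + 1.9×0.03 = 59.062 sabins.
ᾱ = 59.062 / 402.0 = 0.15.

0.15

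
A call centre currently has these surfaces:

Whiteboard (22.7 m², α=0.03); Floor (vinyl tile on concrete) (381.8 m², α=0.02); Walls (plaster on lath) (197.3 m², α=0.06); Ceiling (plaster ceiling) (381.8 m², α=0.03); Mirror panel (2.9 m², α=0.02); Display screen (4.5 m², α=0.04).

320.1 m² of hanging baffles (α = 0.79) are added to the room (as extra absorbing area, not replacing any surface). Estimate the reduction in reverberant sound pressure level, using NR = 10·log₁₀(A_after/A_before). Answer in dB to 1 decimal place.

A_before = Σ Sᵢαᵢ = 22.7*0.03 + 381.8*0.02 + 197.3*0.06 + 381.8*0.03 + 2.9*0.02 + 4.5*0.04 = 31.847 sabins.
Treatment contributes 320.1·0.79 = 252.879 sabins.
New total A_after = 284.726 sabins.
NR = 10·log₁₀(284.726/31.847) = 9.5 dB.

9.5 dB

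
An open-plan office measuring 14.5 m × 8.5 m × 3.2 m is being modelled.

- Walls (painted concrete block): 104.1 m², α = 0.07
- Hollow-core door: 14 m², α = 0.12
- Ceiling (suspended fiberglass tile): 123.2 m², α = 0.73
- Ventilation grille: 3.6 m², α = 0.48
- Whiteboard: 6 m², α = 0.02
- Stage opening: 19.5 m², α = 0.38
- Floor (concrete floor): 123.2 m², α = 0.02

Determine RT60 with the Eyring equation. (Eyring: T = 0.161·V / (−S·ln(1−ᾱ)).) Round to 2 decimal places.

Total surface area S = 104.1 + 14 + 123.2 + 3.6 + 6 + 19.5 + 123.2 = 393.6 m².
Σ(Sᵢαᵢ) = 104.1·0.07 + 14·0.12 + 123.2·0.73 + 3.6·0.48 + 6·0.02 + 19.5·0.38 + 123.2·0.02 = 110.625.
ᾱ = 110.625 / 393.6 = 0.2811.
−S·ln(1−ᾱ) = −393.6 × ln(1 − 0.2811) = 129.901.
V = 14.5 × 8.5 × 3.2 = 394.4 m³.
RT60 = 0.161 × 394.4 / 129.901 = 0.49 s.

0.49 s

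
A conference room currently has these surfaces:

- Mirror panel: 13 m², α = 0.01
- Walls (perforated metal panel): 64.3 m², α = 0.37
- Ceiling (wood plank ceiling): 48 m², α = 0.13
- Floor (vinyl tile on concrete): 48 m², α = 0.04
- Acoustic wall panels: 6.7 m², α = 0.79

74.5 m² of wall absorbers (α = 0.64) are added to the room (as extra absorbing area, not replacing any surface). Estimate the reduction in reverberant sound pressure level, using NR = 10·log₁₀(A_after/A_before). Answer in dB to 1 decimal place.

Summing Sᵢαᵢ: 0.130 + 23.791 + 6.240 + 1.920 + 5.293 → A_before = 37.374 sabins.
Added absorption = 74.5 × 0.64 = 47.680 sabins.
A_after = 37.374 + 47.680 = 85.054 sabins.
Reduction = 10 log₁₀(A_after/A_before) = 10 log₁₀(2.2758) = 3.6 dB.

3.6 dB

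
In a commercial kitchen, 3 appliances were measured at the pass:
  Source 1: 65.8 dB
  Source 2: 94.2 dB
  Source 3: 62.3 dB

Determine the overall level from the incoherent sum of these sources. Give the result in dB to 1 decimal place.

94.2 dB

Sum in the linear (power) domain: Σ 10^(Lᵢ/10) = 10^(65.8/10) + 10^(94.2/10) + 10^(62.3/10) = 2.636e+09.
L_total = 10·log₁₀(2.636e+09) = 94.2 dB.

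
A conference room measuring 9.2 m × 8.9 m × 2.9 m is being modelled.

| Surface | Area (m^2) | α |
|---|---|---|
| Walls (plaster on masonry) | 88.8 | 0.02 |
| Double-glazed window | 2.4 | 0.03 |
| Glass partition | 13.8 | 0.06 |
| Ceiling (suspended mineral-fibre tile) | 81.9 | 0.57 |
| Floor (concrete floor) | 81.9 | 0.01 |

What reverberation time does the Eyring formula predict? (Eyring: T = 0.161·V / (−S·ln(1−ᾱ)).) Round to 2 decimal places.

0.69 sec

S = Σ Sᵢ = 268.8 m^2.
Σ(Sᵢαᵢ) = 88.8×0.02 + 2.4×0.03 + 13.8×0.06 + 81.9×0.57 + 81.9×0.01 = 50.178.
ᾱ = 50.178 / 268.8 = 0.1867.
Eyring denominator: −S ln(1−ᾱ) = 55.549.
V = 9.2 × 8.9 × 2.9 = 237.452 m³.
RT60 = 0.161 × 237.452 / 55.549 = 0.69 s.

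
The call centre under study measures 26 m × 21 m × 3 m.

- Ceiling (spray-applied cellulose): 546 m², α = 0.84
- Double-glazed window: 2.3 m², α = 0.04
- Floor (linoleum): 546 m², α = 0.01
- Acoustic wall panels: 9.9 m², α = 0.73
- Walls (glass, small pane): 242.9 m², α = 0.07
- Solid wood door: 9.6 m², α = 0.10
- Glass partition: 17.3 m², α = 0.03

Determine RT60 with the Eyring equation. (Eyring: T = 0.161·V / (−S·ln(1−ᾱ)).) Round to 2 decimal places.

Total surface area S = 546 + 2.3 + 546 + 9.9 + 242.9 + 9.6 + 17.3 = 1374.0 m².
Σ(Sᵢαᵢ) = 546·0.84 + 2.3·0.04 + 546·0.01 + 9.9·0.73 + 242.9·0.07 + 9.6·0.10 + 17.3·0.03 = 489.901.
ᾱ = 489.901 / 1374.0 = 0.3566.
Eyring denominator: −S ln(1−ᾱ) = 605.918.
V = 26 × 21 × 3 = 1638 m³.
RT60 = 0.161 × 1638 / 605.918 = 0.44 s.

0.44 s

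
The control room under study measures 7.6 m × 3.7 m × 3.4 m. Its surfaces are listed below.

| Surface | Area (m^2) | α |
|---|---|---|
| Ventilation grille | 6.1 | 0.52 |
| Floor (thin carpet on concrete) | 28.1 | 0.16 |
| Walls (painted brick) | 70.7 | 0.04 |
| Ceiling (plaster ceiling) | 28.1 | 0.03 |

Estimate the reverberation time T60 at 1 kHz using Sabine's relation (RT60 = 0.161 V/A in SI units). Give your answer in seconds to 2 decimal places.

1.36 s

Equivalent absorption area: A = 6.1·0.52 + 28.1·0.16 + 70.7·0.04 + 28.1·0.03 = 11.339 m^2.
V = 7.6·3.7·3.4 = 95.608 m³.
T = 0.161 V/A = 0.161·95.608/11.339 = 1.36 s.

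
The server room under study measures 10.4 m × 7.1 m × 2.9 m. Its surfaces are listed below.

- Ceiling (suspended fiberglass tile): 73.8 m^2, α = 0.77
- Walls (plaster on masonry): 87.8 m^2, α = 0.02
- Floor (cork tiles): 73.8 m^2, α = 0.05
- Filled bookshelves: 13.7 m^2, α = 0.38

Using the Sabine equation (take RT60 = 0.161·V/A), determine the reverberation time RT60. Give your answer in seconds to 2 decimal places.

Summing Sᵢαᵢ: 56.826 + 1.756 + 3.690 + 5.206 → A = 67.478 sabins.
Room volume: 214.136 m³.
Sabine: RT60 = 0.161 × 214.136 / 67.478 = 0.51 s.

0.51 seconds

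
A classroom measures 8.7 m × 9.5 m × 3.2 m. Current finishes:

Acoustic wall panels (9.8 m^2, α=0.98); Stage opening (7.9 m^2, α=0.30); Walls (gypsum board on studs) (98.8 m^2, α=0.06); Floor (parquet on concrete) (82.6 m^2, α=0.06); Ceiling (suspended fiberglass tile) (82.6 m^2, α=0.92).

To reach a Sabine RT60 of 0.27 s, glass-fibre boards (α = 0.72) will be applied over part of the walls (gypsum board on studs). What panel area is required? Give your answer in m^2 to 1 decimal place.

Summing Sᵢαᵢ: 9.604 + 2.370 + 5.928 + 4.956 + 75.992 → A₁ = 98.850 sabins.
Required A₂ = 0.161·264.48/0.27 = 157.708 sabins.
ΔA needed = 157.708 − 98.850 = 58.858 sabins.
Net gain per m^2: Δα = 0.72 − 0.06 = 0.66.
Panel area = 58.858 / 0.66 = 89.2 m^2.

89.2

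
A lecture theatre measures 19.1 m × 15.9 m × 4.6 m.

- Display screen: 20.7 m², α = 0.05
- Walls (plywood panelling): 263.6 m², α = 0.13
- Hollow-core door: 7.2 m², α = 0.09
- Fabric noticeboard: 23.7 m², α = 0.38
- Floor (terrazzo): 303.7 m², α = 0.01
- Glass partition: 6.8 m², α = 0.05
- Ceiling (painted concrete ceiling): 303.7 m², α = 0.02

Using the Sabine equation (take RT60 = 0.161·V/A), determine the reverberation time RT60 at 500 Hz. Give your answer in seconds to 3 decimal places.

Summing Sᵢαᵢ: 1.035 + 34.268 + 0.648 + 9.006 + 3.037 + 0.340 + 6.074 → A = 54.408 sabins.
V = 19.1·15.9·4.6 = 1396.974 m³.
RT60 = 0.161 · V / A = 0.161 × 1396.974 / 54.408 = 4.134 s.

4.134 seconds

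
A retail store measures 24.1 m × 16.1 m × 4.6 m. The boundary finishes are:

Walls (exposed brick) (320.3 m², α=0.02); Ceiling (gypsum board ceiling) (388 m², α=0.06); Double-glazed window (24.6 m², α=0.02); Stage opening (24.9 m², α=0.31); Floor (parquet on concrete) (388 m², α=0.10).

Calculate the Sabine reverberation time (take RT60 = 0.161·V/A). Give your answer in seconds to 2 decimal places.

Summing Sᵢαᵢ: 6.406 + 23.280 + 0.492 + 7.719 + 38.800 → A = 76.697 sabins.
Volume V = 24.1 × 16.1 × 4.6 = 1784.846 m³.
T = 0.161 V/A = 0.161·1784.846/76.697 = 3.75 s.

3.75 s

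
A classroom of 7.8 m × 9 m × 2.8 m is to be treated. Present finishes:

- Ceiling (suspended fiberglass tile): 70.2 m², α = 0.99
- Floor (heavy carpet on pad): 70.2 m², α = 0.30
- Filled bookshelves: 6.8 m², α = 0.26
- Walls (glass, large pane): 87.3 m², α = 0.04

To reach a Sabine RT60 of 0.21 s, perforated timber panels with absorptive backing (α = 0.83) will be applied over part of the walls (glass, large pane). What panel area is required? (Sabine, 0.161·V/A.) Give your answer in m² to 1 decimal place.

69.5

A₁ = Σ Sᵢαᵢ = 70.2×0.99 + 70.2×0.30 + 6.8×0.26 + 87.3×0.04 = 95.818 sabins.
Required A₂ = 0.161·196.56/0.21 = 150.696 sabins.
ΔA needed = 150.696 − 95.818 = 54.878 sabins.
Net gain per m²: Δα = 0.83 − 0.04 = 0.79.
Panel area = 54.878 / 0.79 = 69.5 m².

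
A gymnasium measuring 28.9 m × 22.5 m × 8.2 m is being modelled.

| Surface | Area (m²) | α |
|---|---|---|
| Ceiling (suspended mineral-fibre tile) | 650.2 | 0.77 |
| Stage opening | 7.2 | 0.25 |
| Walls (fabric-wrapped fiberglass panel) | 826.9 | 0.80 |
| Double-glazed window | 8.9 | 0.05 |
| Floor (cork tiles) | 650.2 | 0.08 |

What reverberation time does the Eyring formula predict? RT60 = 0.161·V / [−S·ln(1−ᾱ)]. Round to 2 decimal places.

0.48 s

S = Σ Sᵢ = 2143.4 m².
Σ(Sᵢαᵢ) = 650.2·0.77 + 7.2·0.25 + 826.9·0.80 + 8.9·0.05 + 650.2·0.08 = 1216.435.
ᾱ = 1216.435 / 2143.4 = 0.5675.
−S·ln(1−ᾱ) = −2143.4 × ln(1 − 0.5675) = 1796.540.
V = 28.9 × 22.5 × 8.2 = 5332.05 m³.
RT60 = 0.161 × 5332.05 / 1796.540 = 0.48 s.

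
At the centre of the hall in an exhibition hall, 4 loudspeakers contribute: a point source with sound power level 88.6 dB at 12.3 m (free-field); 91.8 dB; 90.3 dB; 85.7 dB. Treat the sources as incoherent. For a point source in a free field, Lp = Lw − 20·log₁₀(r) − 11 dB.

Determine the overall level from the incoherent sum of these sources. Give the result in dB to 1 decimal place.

94.7 dB

Source at 12.3 m: Lp = 88.6 − 20·log₁₀(12.3) − 11 = 55.8 dB.
Σ 10^(Lᵢ/10) = 2.957e+09.
L_total = 10·log₁₀(2.957e+09) = 94.7 dB.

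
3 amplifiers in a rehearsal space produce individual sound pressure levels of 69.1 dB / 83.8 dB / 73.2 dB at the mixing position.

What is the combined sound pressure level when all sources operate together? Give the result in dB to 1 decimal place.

84.3 dB

Sum in the linear (power) domain: Σ 10^(Lᵢ/10) = 10^(69.1/10) + 10^(83.8/10) + 10^(73.2/10) = 2.689e+08.
Combined level = 10 log₁₀(2.689e+08) = 84.3 dB.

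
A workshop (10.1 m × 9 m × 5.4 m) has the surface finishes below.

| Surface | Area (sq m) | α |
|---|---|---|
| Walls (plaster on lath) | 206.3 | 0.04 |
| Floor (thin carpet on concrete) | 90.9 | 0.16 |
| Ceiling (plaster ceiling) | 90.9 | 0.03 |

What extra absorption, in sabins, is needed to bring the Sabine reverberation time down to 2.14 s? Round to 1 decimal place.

Total absorption A₁ = 206.3×0.04 + 90.9×0.16 + 90.9×0.03
  = 8.252 + 14.544 + 2.727 = 25.523 sq m sabins.
For T = 2.14 s, need A₂ = 0.161·V/T = 0.161·490.86/2.14 = 36.929 sabins.
Additional absorption ΔA = 36.929 − 25.523 = 11.4 sabins.

11.4 sabins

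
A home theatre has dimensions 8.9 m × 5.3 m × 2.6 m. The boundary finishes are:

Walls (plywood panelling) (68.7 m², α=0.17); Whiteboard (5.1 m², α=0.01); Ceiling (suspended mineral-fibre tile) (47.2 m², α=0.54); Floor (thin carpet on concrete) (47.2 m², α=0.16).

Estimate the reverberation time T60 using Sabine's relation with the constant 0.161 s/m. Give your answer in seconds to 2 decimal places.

A = Σ Sᵢαᵢ = 68.7×0.17 + 5.1×0.01 + 47.2×0.54 + 47.2×0.16 = 44.770 sabins.
Room volume: 122.642 m³.
Sabine: RT60 = 0.161 × 122.642 / 44.770 = 0.44 s.

0.44 s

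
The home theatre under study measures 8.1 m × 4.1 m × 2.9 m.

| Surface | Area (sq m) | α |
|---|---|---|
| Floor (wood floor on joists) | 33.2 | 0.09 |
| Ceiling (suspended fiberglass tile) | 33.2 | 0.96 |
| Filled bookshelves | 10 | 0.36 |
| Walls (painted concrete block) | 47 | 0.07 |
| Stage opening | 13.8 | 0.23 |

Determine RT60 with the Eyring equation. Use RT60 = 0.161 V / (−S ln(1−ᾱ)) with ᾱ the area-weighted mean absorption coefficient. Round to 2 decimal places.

S = Σ Sᵢ = 137.2 sq m.
Absorption A = 33.2×0.09 + 33.2×0.96 + 10×0.36 + 47×0.07 + 13.8×0.23 = 44.924 sabins.
ᾱ = 44.924 / 137.2 = 0.3274.
Eyring denominator: −S ln(1−ᾱ) = 54.414.
V = 8.1 × 4.1 × 2.9 = 96.309 m³.
RT60 = 0.161 × 96.309 / 54.414 = 0.28 s.

0.28 seconds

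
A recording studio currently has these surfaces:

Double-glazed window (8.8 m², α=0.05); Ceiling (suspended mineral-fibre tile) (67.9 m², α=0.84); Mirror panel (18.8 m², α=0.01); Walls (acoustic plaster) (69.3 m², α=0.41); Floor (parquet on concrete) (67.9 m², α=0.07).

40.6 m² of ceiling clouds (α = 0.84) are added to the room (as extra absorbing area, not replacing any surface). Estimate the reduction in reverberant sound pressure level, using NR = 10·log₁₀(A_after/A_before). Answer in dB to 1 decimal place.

A_before = Σ Sᵢαᵢ = 8.8*0.05 + 67.9*0.84 + 18.8*0.01 + 69.3*0.41 + 67.9*0.07 = 90.830 sabins.
Treatment contributes 40.6·0.84 = 34.104 sabins.
A_after = 90.830 + 34.104 = 124.934 sabins.
Reduction = 10 log₁₀(A_after/A_before) = 10 log₁₀(1.3755) = 1.4 dB.

1.4 dB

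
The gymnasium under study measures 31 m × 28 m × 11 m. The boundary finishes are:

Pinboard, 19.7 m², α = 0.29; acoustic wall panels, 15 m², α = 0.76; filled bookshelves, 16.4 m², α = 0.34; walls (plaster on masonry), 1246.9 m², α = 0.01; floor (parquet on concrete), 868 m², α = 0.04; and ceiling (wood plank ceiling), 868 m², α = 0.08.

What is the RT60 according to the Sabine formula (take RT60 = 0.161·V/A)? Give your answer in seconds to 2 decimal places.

11.03 seconds

Total absorption A = 19.7×0.29 + 15×0.76 + 16.4×0.34 + 1246.9×0.01 + 868×0.04 + 868×0.08
  = 5.713 + 11.400 + 5.576 + 12.469 + 34.720 + 69.440 = 139.318 m² sabins.
Volume V = 31 × 28 × 11 = 9548 m³.
RT60 = 0.161 · V / A = 0.161 × 9548 / 139.318 = 11.03 s.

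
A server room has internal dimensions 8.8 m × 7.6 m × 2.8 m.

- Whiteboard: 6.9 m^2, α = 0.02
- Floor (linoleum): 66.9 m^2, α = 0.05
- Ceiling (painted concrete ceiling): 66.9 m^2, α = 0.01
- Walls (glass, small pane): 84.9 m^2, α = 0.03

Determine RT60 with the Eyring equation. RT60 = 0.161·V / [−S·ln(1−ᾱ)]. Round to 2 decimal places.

4.43 s

S = Σ Sᵢ = 225.6 m^2.
Σ(Sᵢαᵢ) = 6.9×0.02 + 66.9×0.05 + 66.9×0.01 + 84.9×0.03 = 6.699.
Mean coefficient ᾱ = A/S = 0.0297.
−S·ln(1−ᾱ) = −225.6 × ln(1 − 0.0297) = 6.802.
V = 8.8 × 7.6 × 2.8 = 187.264 m³.
RT60 = 0.161 × 187.264 / 6.802 = 4.43 s.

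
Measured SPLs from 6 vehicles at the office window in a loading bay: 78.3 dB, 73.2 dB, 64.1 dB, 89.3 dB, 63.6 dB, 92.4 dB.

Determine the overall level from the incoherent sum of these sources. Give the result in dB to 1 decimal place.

Σ 10^(Lᵢ/10) = 2.682e+09.
L_total = 10·log₁₀(2.682e+09) = 94.3 dB.

94.3 dB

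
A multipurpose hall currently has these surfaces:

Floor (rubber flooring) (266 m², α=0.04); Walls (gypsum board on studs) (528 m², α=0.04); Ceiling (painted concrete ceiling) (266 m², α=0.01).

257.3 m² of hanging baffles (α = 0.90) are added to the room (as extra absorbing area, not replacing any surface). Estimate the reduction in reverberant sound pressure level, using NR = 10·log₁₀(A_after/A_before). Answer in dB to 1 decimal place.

Summing Sᵢαᵢ: 10.640 + 21.120 + 2.660 → A_before = 34.420 sabins.
Treatment contributes 257.3·0.90 = 231.570 sabins.
New total A_after = 265.990 sabins.
Reduction = 10 log₁₀(A_after/A_before) = 10 log₁₀(7.7278) = 8.9 dB.

8.9 dB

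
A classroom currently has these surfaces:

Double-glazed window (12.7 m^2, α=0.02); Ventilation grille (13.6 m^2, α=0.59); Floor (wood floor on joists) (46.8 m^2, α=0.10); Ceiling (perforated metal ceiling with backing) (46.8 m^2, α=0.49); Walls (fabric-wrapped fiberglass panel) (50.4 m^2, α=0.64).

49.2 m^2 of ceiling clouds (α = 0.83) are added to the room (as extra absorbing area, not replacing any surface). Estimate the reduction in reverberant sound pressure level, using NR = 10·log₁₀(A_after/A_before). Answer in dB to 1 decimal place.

2.0 dB

Equivalent absorption area: A_before = 12.7*0.02 + 13.6*0.59 + 46.8*0.10 + 46.8*0.49 + 50.4*0.64 = 68.146 m^2.
Treatment contributes 49.2·0.83 = 40.836 sabins.
A_after = 68.146 + 40.836 = 108.982 sabins.
NR = 10·log₁₀(108.982/68.146) = 2.0 dB.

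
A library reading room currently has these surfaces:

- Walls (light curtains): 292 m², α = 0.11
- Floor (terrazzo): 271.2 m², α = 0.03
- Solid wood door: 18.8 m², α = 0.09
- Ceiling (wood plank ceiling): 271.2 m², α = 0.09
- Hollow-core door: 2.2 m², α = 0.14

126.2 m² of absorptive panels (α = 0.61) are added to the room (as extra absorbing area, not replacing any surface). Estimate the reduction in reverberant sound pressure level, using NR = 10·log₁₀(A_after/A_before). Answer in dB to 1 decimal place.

A_before = Σ Sᵢαᵢ = 292*0.11 + 271.2*0.03 + 18.8*0.09 + 271.2*0.09 + 2.2*0.14 = 66.664 sabins.
Treatment contributes 126.2·0.61 = 76.982 sabins.
New total A_after = 143.646 sabins.
Reduction = 10 log₁₀(A_after/A_before) = 10 log₁₀(2.1548) = 3.3 dB.

3.3 dB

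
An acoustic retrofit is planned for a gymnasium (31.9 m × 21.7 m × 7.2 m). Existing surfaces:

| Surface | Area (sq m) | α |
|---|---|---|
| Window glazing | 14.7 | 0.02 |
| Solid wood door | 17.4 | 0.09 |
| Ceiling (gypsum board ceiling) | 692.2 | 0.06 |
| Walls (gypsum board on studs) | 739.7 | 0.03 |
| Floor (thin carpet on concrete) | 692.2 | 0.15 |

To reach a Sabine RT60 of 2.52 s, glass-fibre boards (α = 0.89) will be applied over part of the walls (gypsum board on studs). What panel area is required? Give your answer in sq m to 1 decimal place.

173.3

A₁ = Σ Sᵢαᵢ = 14.7×0.02 + 17.4×0.09 + 692.2×0.06 + 739.7×0.03 + 692.2×0.15 = 169.413 sabins.
Required A₂ = 0.161·4984.056/2.52 = 318.426 sabins.
Absorption to add: 318.426 − 169.413 = 149.013 sabins.
Each sq m of panel replacing the walls (gypsum board on studs) adds (0.89 − 0.03) = 0.86 sabins.
Panel area = 149.013 / 0.86 = 173.3 sq m.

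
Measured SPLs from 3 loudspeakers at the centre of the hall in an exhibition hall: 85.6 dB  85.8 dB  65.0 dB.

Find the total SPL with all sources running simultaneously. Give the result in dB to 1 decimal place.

88.7 dB

Converting to relative power and adding: 10^(85.6/10) + 10^(85.8/10) + 10^(65.0/10) = 7.464e+08.
L_total = 10·log₁₀(7.464e+08) = 88.7 dB.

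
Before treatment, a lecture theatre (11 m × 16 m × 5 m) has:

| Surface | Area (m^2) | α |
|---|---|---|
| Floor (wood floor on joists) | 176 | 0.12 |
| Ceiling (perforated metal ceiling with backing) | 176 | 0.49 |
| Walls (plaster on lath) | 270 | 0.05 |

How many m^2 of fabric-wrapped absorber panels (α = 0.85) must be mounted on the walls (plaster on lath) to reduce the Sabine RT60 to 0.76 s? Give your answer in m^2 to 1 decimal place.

82.0

Total absorption A₁ = 176×0.12 + 176×0.49 + 270×0.05
  = 21.120 + 86.240 + 13.500 = 120.860 m^2 sabins.
Required A₂ = 0.161·880/0.76 = 186.421 sabins.
Absorption to add: 186.421 − 120.860 = 65.561 sabins.
Each m^2 of panel replacing the walls (plaster on lath) adds (0.85 − 0.05) = 0.80 sabins.
Panel area = 65.561 / 0.80 = 82.0 m^2.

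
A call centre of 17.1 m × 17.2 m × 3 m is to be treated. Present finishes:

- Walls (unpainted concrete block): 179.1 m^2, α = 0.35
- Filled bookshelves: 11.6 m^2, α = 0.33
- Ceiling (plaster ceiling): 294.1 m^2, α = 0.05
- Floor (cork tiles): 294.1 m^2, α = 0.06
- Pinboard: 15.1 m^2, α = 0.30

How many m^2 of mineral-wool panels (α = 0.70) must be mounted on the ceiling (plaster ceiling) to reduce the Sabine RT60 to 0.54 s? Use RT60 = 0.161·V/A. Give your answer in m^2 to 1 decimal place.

Summing Sᵢαᵢ: 62.685 + 3.828 + 14.705 + 17.646 + 4.530 → A₁ = 103.394 sabins.
V = 882.36 m³. Target absorption A₂ = 0.161 × 882.36 / 0.54 = 263.074 sabins.
Absorption to add: 263.074 − 103.394 = 159.680 sabins.
Net gain per m^2: Δα = 0.70 − 0.05 = 0.65.
Panel area = 159.680 / 0.65 = 245.7 m^2.

245.7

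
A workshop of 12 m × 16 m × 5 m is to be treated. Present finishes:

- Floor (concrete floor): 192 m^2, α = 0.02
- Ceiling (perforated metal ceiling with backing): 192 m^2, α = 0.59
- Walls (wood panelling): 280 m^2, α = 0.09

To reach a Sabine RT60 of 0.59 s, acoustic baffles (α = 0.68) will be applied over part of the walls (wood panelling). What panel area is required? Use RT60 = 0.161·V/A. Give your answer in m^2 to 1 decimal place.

A₁ = Σ Sᵢαᵢ = 192×0.02 + 192×0.59 + 280×0.09 = 142.320 sabins.
V = 960 m³. Target absorption A₂ = 0.161 × 960 / 0.59 = 261.966 sabins.
ΔA needed = 261.966 − 142.320 = 119.646 sabins.
Net gain per m^2: Δα = 0.68 − 0.09 = 0.59.
Panel area = 119.646 / 0.59 = 202.8 m^2.

202.8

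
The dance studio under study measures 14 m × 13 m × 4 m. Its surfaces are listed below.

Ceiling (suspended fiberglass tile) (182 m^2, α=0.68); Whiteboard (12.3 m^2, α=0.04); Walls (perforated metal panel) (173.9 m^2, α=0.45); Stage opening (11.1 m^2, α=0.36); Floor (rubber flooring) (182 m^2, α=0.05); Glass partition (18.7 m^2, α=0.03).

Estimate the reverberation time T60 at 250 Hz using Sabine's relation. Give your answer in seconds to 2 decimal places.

0.54 s

Total absorption A = 182*0.68 + 12.3*0.04 + 173.9*0.45 + 11.1*0.36 + 182*0.05 + 18.7*0.03
  = 123.760 + 0.492 + 78.255 + 3.996 + 9.100 + 0.561 = 216.164 m^2 sabins.
V = 14·13·4 = 728 m³.
Sabine: RT60 = 0.161 × 728 / 216.164 = 0.54 s.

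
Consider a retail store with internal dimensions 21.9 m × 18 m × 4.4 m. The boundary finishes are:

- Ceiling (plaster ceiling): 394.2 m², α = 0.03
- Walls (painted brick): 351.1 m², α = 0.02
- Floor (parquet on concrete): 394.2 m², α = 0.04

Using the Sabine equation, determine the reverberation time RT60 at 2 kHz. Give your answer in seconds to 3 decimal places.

8.067 s

Summing Sᵢαᵢ: 11.826 + 7.022 + 15.768 → A = 34.616 sabins.
Volume V = 21.9 × 18 × 4.4 = 1734.48 m³.
Sabine: RT60 = 0.161 × 1734.48 / 34.616 = 8.067 s.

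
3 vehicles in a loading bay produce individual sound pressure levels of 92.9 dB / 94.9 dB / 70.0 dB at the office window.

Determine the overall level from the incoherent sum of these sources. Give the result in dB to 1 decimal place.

97.0 dB

Sum in the linear (power) domain: Σ 10^(Lᵢ/10) = 10^(92.9/10) + 10^(94.9/10) + 10^(70.0/10) = 5.05e+09.
Combined level = 10 log₁₀(5.05e+09) = 97.0 dB.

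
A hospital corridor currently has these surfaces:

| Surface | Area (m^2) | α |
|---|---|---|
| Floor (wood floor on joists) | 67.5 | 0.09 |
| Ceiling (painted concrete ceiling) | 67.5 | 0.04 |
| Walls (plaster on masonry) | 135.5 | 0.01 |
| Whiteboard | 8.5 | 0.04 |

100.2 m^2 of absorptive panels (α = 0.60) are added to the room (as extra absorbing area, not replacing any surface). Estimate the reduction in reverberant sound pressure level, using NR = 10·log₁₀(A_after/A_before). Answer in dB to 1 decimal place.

Summing Sᵢαᵢ: 6.075 + 2.700 + 1.355 + 0.340 → A_before = 10.470 sabins.
Added absorption = 100.2 × 0.60 = 60.120 sabins.
A_after = 10.470 + 60.120 = 70.590 sabins.
NR = 10·log₁₀(70.590/10.470) = 8.3 dB.

8.3 dB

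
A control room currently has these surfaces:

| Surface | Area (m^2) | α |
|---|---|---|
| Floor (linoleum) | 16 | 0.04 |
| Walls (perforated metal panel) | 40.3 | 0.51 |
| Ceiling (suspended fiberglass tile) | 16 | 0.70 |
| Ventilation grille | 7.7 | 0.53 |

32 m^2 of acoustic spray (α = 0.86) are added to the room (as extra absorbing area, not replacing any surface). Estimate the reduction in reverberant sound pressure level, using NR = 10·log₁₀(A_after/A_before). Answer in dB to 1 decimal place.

2.4 dB

Summing Sᵢαᵢ: 0.640 + 20.553 + 11.200 + 4.081 → A_before = 36.474 sabins.
Treatment contributes 32·0.86 = 27.520 sabins.
New total A_after = 63.994 sabins.
Reduction = 10 log₁₀(A_after/A_before) = 10 log₁₀(1.7545) = 2.4 dB.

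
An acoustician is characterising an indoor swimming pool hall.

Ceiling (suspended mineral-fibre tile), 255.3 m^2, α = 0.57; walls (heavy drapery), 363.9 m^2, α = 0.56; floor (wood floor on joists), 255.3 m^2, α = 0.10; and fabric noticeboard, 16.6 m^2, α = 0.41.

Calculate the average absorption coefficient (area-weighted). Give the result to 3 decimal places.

Total surface area S = 891.1 m^2.
Σ(Sᵢαᵢ) = 255.3·0.57 + 363.9·0.56 + 255.3·0.10 + 16.6·0.41 = 381.641.
ᾱ = 381.641 / 891.1 = 0.428.

0.428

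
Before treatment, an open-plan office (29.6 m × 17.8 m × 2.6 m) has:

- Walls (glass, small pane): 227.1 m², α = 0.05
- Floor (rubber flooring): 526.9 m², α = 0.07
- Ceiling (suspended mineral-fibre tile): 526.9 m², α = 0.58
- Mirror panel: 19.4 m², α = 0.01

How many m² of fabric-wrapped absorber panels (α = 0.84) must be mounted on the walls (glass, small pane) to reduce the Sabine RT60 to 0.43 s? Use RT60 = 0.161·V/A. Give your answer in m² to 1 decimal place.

201.1

A₁ = Σ Sᵢαᵢ = 227.1·0.05 + 526.9·0.07 + 526.9·0.58 + 19.4·0.01 = 354.034 sabins.
V = 1369.888 m³. Target absorption A₂ = 0.161 × 1369.888 / 0.43 = 512.912 sabins.
Absorption to add: 512.912 − 354.034 = 158.878 sabins.
Each m² of panel replacing the walls (glass, small pane) adds (0.84 − 0.05) = 0.79 sabins.
Panel area = 158.878 / 0.79 = 201.1 m².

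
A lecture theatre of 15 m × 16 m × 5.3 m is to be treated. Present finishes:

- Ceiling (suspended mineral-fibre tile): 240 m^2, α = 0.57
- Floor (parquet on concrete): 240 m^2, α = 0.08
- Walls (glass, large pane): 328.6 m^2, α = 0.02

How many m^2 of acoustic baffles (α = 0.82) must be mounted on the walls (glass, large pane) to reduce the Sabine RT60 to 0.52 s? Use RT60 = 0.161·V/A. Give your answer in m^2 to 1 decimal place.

289.1

Equivalent absorption area: A₁ = 240*0.57 + 240*0.08 + 328.6*0.02 = 162.572 m^2.
Required A₂ = 0.161·1272/0.52 = 393.831 sabins.
ΔA needed = 393.831 − 162.572 = 231.259 sabins.
Each m^2 of panel replacing the walls (glass, large pane) adds (0.82 − 0.02) = 0.80 sabins.
Panel area = 231.259 / 0.80 = 289.1 m^2.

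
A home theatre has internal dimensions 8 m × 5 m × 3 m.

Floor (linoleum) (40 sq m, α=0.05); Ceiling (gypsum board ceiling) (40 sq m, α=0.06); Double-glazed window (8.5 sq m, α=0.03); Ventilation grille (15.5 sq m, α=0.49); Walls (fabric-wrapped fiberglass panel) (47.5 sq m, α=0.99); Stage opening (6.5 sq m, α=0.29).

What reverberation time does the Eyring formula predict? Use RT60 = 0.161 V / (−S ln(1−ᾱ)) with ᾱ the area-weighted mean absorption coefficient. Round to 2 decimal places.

S = Σ Sᵢ = 158.0 sq m.
Absorption A = 40×0.05 + 40×0.06 + 8.5×0.03 + 15.5×0.49 + 47.5×0.99 + 6.5×0.29 = 61.160 sabins.
Mean coefficient ᾱ = A/S = 0.3871.
Eyring denominator: −S ln(1−ᾱ) = 77.349.
V = 8 × 5 × 3 = 120 m³.
T = 0.161·V/[−S·ln(1−ᾱ)] = 0.161·120/77.349 = 0.25 s.

0.25 s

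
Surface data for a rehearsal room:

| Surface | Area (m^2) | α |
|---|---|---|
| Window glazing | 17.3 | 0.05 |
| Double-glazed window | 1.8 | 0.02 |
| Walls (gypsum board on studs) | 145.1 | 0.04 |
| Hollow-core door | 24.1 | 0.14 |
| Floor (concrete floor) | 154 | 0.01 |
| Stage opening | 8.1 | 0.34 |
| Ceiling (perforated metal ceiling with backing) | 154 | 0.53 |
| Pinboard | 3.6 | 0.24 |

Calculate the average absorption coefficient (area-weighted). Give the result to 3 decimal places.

0.191

Total surface area S = 508.0 m^2.
Weighted sum Σ Sα = 96.857.
ᾱ = 96.857 / 508.0 = 0.191.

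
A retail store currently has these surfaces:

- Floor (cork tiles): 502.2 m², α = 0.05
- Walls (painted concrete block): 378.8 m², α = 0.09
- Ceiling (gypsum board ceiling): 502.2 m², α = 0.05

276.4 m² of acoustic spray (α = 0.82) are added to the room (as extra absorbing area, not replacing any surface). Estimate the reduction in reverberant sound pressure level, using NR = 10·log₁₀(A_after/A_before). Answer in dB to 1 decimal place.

5.7 dB

Summing Sᵢαᵢ: 25.110 + 34.092 + 25.110 → A_before = 84.312 sabins.
Added absorption = 276.4 × 0.82 = 226.648 sabins.
A_after = 84.312 + 226.648 = 310.960 sabins.
NR = 10·log₁₀(310.960/84.312) = 5.7 dB.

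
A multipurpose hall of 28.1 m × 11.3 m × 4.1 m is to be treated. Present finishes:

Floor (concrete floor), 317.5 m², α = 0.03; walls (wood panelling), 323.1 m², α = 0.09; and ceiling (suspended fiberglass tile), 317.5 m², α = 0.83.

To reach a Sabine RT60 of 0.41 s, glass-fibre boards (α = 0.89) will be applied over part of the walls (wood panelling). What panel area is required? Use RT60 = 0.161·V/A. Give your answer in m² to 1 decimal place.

Summing Sᵢαᵢ: 9.525 + 29.079 + 263.525 → A₁ = 302.129 sabins.
V = 1301.873 m³. Target absorption A₂ = 0.161 × 1301.873 / 0.41 = 511.223 sabins.
ΔA needed = 511.223 − 302.129 = 209.094 sabins.
Net gain per m²: Δα = 0.89 − 0.09 = 0.80.
Area = ΔA/Δα = 209.094/0.80 = 261.4 m².

261.4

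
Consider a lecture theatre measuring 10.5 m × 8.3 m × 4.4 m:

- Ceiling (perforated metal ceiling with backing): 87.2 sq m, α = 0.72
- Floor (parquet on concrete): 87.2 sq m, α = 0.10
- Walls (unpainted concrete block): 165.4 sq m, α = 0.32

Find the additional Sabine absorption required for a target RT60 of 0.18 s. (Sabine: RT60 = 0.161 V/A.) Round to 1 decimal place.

A₁ = Σ Sᵢαᵢ = 87.2*0.72 + 87.2*0.10 + 165.4*0.32 = 124.432 sabins.
Target A₂ = 0.161·383.46/0.18 = 342.984 sabins (V = 383.46 m³).
Shortfall: 342.984 − 124.432 = 218.6 sabins.

218.6 sabins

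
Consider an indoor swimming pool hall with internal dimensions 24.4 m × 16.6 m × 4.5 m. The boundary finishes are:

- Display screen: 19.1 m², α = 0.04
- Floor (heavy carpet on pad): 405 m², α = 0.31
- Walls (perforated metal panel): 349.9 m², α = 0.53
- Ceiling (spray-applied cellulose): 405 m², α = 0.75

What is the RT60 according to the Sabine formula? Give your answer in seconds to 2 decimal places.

A = Σ Sᵢαᵢ = 19.1*0.04 + 405*0.31 + 349.9*0.53 + 405*0.75 = 615.511 sabins.
Room volume: 1822.68 m³.
RT60 = 0.161 · V / A = 0.161 × 1822.68 / 615.511 = 0.48 s.

0.48 s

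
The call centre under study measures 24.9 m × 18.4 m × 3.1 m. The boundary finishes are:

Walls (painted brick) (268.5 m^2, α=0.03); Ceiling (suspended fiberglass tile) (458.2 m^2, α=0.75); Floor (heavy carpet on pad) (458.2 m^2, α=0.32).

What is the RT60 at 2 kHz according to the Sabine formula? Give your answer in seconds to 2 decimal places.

0.46 s

A = Σ Sᵢαᵢ = 268.5·0.03 + 458.2·0.75 + 458.2·0.32 = 498.329 sabins.
Volume V = 24.9 × 18.4 × 3.1 = 1420.296 m³.
Sabine: RT60 = 0.161 × 1420.296 / 498.329 = 0.46 s.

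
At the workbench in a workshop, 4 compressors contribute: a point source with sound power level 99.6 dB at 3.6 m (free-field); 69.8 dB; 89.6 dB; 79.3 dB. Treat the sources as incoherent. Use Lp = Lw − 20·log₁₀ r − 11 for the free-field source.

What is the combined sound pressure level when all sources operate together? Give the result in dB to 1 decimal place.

Source at 3.6 m: Lp = 99.6 − 20·log₁₀(3.6) − 11 = 77.5 dB.
Converting to relative power and adding: 10^(77.5/10) + 10^(69.8/10) + 10^(89.6/10) + 10^(79.3/10) = 1.063e+09.
Combined level = 10 log₁₀(1.063e+09) = 90.3 dB.

90.3 dB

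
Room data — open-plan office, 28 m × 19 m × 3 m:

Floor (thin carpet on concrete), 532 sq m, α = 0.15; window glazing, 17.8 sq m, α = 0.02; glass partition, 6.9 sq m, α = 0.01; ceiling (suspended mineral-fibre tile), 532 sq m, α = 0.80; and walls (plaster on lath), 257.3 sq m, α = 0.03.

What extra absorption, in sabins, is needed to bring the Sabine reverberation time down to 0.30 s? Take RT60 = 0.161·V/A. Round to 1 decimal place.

343.0 sabins

A₁ = Σ Sᵢαᵢ = 532*0.15 + 17.8*0.02 + 6.9*0.01 + 532*0.80 + 257.3*0.03 = 513.544 sabins.
For T = 0.30 s, need A₂ = 0.161·V/T = 0.161·1596/0.30 = 856.520 sabins.
ΔA = A₂ − A₁ = 856.520 − 513.544 = 343.0 sabins.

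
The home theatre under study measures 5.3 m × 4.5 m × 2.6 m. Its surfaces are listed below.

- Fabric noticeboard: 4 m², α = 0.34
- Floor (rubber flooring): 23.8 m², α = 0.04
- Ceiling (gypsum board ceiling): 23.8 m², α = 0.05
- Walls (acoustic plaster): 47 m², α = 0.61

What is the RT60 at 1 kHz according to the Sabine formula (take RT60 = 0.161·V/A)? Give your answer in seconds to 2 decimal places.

Summing Sᵢαᵢ: 1.360 + 0.952 + 1.190 + 28.670 → A = 32.172 sabins.
V = 5.3·4.5·2.6 = 62.01 m³.
T = 0.161 V/A = 0.161·62.01/32.172 = 0.31 s.

0.31 s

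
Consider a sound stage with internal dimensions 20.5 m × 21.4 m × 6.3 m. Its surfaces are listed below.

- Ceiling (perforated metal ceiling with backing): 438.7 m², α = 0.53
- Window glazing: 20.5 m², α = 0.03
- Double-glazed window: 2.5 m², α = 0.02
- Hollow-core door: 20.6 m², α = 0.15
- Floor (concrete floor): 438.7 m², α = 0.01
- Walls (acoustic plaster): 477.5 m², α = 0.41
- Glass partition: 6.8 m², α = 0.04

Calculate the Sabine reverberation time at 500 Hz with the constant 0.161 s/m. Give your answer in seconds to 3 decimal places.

Equivalent absorption area: A = 438.7·0.53 + 20.5·0.03 + 2.5·0.02 + 20.6·0.15 + 438.7·0.01 + 477.5·0.41 + 6.8·0.04 = 436.700 m².
Volume V = 20.5 × 21.4 × 6.3 = 2763.81 m³.
Sabine: RT60 = 0.161 × 2763.81 / 436.700 = 1.019 s.

1.019 s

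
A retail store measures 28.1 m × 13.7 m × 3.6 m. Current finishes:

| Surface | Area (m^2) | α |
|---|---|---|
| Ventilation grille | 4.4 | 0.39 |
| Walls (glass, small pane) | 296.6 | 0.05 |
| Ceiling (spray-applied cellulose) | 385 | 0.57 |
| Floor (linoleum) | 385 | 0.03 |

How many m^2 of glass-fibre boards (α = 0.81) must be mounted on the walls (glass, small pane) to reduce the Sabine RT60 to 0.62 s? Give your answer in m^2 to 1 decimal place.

Total absorption A₁ = 4.4*0.39 + 296.6*0.05 + 385*0.57 + 385*0.03
  = 1.716 + 14.830 + 219.450 + 11.550 = 247.546 m^2 sabins.
V = 1385.892 m³. Target absorption A₂ = 0.161 × 1385.892 / 0.62 = 359.885 sabins.
Absorption to add: 359.885 − 247.546 = 112.339 sabins.
Each m^2 of panel replacing the walls (glass, small pane) adds (0.81 − 0.05) = 0.76 sabins.
Panel area = 112.339 / 0.76 = 147.8 m^2.

147.8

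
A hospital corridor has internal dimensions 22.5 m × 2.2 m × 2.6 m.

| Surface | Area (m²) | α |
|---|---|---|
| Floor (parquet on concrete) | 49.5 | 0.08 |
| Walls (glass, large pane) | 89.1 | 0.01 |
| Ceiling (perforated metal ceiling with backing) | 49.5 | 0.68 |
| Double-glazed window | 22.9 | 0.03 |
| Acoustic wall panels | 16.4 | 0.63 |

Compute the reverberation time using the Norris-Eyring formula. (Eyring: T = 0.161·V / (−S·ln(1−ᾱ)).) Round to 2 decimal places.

0.37 sec

Total surface area S = 49.5 + 89.1 + 49.5 + 22.9 + 16.4 = 227.4 m².
Σ(Sᵢαᵢ) = 49.5·0.08 + 89.1·0.01 + 49.5·0.68 + 22.9·0.03 + 16.4·0.63 = 49.530.
ᾱ = 49.530 / 227.4 = 0.2178.
Eyring denominator: −S ln(1−ᾱ) = 55.860.
V = 22.5 × 2.2 × 2.6 = 128.7 m³.
RT60 = 0.161 × 128.7 / 55.860 = 0.37 s.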